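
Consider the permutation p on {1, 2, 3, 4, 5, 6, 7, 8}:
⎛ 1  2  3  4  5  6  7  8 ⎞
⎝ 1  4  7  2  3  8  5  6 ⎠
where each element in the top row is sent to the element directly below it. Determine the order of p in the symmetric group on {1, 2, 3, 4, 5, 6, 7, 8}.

The disjoint-cycle form of p has cycle lengths 3, 2, 2, 1.
The order of p is the least common multiple of its cycle lengths: lcm(3, 2, 2) = 6.

6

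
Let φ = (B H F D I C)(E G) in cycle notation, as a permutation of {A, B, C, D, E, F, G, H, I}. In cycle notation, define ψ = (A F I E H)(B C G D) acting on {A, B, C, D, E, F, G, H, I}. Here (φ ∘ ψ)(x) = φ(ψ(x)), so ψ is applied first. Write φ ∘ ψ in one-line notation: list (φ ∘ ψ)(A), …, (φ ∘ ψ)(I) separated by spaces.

D B E H F C I A G

Chase each element through ψ then φ: A → F → D; B → C → B; C → G → E; D → B → H; E → H → F; F → I → C; G → D → I; H → A → A; I → E → G.
Collecting the images, φ ∘ ψ = [D B E H F C I A G].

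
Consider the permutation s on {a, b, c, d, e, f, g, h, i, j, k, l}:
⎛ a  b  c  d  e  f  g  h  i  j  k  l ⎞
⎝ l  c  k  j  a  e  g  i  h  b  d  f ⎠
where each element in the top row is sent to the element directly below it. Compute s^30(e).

Tracing e → a → … returns to e after 4 steps, so e lies in a 4-cycle (a, l, f, e).
Since the cycle has length 4, s^30 acts on it the same as s^2 (30 mod 4 = 2).
Stepping 2 places around the cycle: e → a → l.

l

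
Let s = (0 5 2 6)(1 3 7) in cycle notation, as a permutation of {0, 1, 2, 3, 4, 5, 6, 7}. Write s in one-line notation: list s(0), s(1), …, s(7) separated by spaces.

Reading each image from the cycles: 0→5, 1→3, 2→6, 3→7, 4→4, 5→2, 6→0, 7→1.
So the one-line form is 5 3 6 7 4 2 0 1.

5 3 6 7 4 2 0 1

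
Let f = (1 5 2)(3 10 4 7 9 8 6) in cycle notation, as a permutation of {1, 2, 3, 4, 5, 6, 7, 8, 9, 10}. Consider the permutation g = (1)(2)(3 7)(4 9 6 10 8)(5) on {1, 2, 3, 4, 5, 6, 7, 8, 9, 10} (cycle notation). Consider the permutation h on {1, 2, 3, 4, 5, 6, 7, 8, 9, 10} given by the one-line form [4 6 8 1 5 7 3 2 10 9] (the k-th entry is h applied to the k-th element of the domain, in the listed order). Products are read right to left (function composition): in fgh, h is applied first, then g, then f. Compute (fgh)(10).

3

Chase 10: h(10) = 9; g(9) = 6; f(6) = 3. Hence (fgh)(10) = 3.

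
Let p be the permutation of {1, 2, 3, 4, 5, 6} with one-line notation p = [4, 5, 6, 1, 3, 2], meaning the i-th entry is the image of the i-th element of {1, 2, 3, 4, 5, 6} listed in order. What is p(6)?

6 is element number 6 of the domain, and entry number 6 of the one-line form is 2, so p(6) = 2.

2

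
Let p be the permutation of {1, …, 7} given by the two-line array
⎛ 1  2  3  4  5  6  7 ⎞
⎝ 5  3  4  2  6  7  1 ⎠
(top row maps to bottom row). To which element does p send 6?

The entry below 6 in the array is 7, so p(6) = 7.

7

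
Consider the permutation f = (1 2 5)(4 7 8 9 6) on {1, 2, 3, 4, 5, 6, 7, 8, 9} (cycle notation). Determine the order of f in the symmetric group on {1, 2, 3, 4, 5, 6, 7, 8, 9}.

The cycle type of f is (5, 3, 1).
Since disjoint cycles commute, ord(f) = lcm(5, 3) = 15.

15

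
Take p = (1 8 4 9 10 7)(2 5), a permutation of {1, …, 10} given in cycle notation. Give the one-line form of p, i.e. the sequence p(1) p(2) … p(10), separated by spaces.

Each element maps to the next entry in its cycle (wrapping to the front): 1↦8, 2↦5, 3↦3, 4↦9, 5↦2, 6↦6, 7↦1, 8↦4, 9↦10, 10↦7.
Listing these in domain order gives 8 5 3 9 2 6 1 4 10 7.

8 5 3 9 2 6 1 4 10 7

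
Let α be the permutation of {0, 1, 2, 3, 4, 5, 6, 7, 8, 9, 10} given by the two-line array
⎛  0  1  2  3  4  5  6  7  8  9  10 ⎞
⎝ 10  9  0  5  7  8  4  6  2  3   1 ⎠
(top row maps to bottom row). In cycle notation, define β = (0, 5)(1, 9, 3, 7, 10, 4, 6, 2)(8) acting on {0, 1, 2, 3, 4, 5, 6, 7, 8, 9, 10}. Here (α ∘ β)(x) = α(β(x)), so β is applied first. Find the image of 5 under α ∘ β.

10

(α ∘ β)(5) = α(β(5)). β(5) = 0, then α(0) = 10. So (α ∘ β)(5) = 10.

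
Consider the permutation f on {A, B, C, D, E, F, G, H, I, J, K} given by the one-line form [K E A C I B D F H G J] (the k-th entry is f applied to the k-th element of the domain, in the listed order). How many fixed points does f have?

0

No element satisfies f(x) = x, so there are 0 fixed points.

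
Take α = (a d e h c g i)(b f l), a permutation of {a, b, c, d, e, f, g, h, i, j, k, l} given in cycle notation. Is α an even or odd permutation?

even

The cycle lengths are 7, 3, 1, 1.
A cycle is odd iff its length is even; α has 0 even-length cycles, so sgn(α) = (−1)^0 and α is even.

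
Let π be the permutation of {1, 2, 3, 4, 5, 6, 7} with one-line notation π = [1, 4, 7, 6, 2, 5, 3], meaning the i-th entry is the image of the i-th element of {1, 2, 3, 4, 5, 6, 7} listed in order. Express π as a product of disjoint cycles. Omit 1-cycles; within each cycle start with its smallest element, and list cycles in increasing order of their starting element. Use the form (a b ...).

Iterating π from 2 gives 2 → 4 → 6 → 5 → 2; that is the 4-cycle (2 4 6 5).
Continuing from each remaining unvisited element yields (2 4 6 5)(3 7).

(2 4 6 5)(3 7)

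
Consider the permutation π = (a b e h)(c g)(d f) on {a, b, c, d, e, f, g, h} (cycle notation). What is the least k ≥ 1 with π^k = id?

4

The cycle type of π is (4, 2, 2).
The order of π is the least common multiple of its cycle lengths: lcm(4, 2, 2) = 4.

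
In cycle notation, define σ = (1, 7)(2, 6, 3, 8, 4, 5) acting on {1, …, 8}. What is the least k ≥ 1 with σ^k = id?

6

The disjoint cycles have lengths 6, 2.
The order is lcm(6, 2) = 6.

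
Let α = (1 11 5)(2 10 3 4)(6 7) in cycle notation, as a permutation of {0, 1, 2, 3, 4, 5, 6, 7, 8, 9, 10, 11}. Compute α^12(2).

2

2 lies in the 4-cycle (2 10 3 4).
Since the cycle has length 4, α^12 acts on it the same as α^0 (12 mod 4 = 0).
So α^12(2) = 2.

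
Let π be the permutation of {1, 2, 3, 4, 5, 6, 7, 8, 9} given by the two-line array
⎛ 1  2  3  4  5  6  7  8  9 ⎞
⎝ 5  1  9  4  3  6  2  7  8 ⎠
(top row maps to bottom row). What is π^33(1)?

Tracing 1 → 5 → … returns to 1 after 7 steps, so 1 lies in a 7-cycle (1, 5, 3, 9, 8, 7, 2).
Since the cycle has length 7, π^33 acts on it the same as π^5 (33 mod 7 = 5).
Advancing 5 steps from 1: 1 → 5 → 3 → 9 → 8 → 7.

7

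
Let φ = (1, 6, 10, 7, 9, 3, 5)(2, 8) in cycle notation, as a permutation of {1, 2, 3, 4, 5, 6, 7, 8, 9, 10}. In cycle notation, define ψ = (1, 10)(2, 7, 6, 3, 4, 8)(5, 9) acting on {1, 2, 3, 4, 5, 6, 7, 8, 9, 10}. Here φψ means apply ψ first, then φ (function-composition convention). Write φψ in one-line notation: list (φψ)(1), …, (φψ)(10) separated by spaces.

(φψ)(x) = φ(ψ(x)). Computing each image: φ(ψ(1)) = φ(10) = 7, φ(ψ(2)) = φ(7) = 9, φ(ψ(3)) = φ(4) = 4, φ(ψ(4)) = φ(8) = 2, φ(ψ(5)) = φ(9) = 3, φ(ψ(6)) = φ(3) = 5, φ(ψ(7)) = φ(6) = 10, φ(ψ(8)) = φ(2) = 8, φ(ψ(9)) = φ(5) = 1, φ(ψ(10)) = φ(1) = 6.
Hence φψ = [7 9 4 2 3 5 10 8 1 6].

7 9 4 2 3 5 10 8 1 6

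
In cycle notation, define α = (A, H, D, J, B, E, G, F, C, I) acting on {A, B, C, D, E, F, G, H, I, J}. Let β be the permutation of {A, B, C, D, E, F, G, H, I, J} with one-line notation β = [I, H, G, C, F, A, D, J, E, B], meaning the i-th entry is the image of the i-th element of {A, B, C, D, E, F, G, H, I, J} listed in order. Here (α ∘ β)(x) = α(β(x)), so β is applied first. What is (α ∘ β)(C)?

β(C) = G, then α(G) = F; composing gives (α ∘ β)(C) = F.

F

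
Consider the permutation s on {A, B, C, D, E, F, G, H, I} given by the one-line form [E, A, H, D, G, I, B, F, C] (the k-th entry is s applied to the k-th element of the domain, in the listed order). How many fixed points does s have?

The fixed points (elements with s(x) = x) are {D}, so there is 1.

1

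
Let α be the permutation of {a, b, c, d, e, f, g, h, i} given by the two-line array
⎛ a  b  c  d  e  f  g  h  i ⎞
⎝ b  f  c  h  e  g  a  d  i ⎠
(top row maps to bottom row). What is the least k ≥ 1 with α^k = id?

4

Decomposing into disjoint cycles gives cycle lengths 4, 2, 1, 1, 1.
Since disjoint cycles commute, ord(α) = lcm(4, 2) = 4.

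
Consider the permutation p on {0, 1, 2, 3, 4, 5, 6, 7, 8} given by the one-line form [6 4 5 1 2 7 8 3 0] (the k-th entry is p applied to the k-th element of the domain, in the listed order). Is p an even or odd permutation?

In disjoint-cycle form the cycle lengths are 6, 3.
A cycle of length ℓ contributes ℓ−1 transpositions, so p is a product of 5 + 2 = 7 transpositions — odd.

odd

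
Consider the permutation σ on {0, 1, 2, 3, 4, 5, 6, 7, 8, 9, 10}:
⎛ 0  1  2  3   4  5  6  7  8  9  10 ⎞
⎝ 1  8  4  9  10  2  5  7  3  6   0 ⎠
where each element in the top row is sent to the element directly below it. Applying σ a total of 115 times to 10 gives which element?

Tracing 10 → 0 → … returns to 10 after 10 steps, so 10 lies in a 10-cycle (0 1 8 3 9 6 5 2 4 10).
Powers repeat with period 10 on this cycle, and 115 mod 10 = 5, so σ^115(10) = σ^5(10).
Stepping 5 places around the cycle: 10 → 0 → 1 → 8 → 3 → 9.

9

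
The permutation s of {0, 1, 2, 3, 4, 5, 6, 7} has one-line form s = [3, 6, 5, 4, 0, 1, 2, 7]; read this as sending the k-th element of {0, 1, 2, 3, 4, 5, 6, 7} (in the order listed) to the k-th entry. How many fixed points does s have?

The fixed points (elements with s(x) = x) are {7}, so there is 1.

1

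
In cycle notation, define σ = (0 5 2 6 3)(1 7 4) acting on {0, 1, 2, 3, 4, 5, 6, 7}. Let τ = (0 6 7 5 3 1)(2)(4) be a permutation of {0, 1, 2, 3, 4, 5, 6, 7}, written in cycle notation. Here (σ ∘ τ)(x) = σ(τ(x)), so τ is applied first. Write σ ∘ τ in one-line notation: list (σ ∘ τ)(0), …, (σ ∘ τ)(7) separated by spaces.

For each element, apply τ then σ: 0 → 6 → 3; 1 → 0 → 5; 2 → 2 → 6; 3 → 1 → 7; 4 → 4 → 1; 5 → 3 → 0; 6 → 7 → 4; 7 → 5 → 2.
So σ ∘ τ in one-line form is 3 5 6 7 1 0 4 2.

3 5 6 7 1 0 4 2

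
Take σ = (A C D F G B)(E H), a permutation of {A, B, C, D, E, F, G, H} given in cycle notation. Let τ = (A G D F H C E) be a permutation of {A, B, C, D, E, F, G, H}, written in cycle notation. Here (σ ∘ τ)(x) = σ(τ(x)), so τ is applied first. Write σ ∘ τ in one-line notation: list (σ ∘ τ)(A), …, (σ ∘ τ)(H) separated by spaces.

(σ ∘ τ)(x) = σ(τ(x)). Computing each image: σ(τ(A)) = σ(G) = B, σ(τ(B)) = σ(B) = A, σ(τ(C)) = σ(E) = H, σ(τ(D)) = σ(F) = G, σ(τ(E)) = σ(A) = C, σ(τ(F)) = σ(H) = E, σ(τ(G)) = σ(D) = F, σ(τ(H)) = σ(C) = D.
Hence σ ∘ τ = [B A H G C E F D].

B A H G C E F D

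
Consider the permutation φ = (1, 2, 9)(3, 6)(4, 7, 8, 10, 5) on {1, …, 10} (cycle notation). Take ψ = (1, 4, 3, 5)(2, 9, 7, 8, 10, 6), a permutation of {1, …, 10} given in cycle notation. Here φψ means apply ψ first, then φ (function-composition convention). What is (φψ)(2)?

First apply ψ: ψ(2) = 9, then φ(9) = 1. Thus (φψ)(2) = 1.

1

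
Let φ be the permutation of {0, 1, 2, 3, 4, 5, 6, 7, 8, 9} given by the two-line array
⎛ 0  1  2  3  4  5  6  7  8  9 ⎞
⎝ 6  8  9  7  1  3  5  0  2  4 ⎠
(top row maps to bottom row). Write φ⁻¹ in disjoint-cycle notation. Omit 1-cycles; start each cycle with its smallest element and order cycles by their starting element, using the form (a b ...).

The cycle decomposition of φ is (0 6 5 3 7)(1 8 2 9 4).
The inverse reverses every cycle; in canonical form, φ⁻¹ = (0 7 3 5 6)(1 4 9 2 8).

(0 7 3 5 6)(1 4 9 2 8)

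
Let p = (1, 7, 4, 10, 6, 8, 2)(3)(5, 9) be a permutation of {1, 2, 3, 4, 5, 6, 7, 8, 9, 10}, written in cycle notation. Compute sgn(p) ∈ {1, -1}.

-1

The cycle lengths are 7, 2, 1.
A cycle is odd iff its length is even; p has 1 even-length cycle, so sgn(p) = (−1)^1 and p is odd.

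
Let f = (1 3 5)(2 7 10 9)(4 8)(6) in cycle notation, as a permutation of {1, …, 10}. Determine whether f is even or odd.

The cycle lengths are 4, 3, 2, 1.
A cycle of length ℓ contributes ℓ−1 transpositions, so f is a product of 3 + 2 + 1 = 6 transpositions — even.

even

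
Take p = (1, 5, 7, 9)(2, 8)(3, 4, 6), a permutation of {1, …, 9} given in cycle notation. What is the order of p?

12

The disjoint cycles have lengths 4, 3, 2.
The order is lcm(4, 3, 2) = 12.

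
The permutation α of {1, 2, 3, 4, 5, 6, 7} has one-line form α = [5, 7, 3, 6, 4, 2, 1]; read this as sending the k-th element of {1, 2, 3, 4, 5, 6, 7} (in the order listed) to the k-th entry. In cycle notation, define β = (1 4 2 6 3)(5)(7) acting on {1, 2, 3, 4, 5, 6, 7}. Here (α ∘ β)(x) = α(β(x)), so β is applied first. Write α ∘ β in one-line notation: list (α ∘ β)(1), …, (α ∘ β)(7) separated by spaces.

6 2 5 7 4 3 1

For each element, apply β then α: 1 → 4 → 6; 2 → 6 → 2; 3 → 1 → 5; 4 → 2 → 7; 5 → 5 → 4; 6 → 3 → 3; 7 → 7 → 1.
Collecting the images, α ∘ β = [6 2 5 7 4 3 1].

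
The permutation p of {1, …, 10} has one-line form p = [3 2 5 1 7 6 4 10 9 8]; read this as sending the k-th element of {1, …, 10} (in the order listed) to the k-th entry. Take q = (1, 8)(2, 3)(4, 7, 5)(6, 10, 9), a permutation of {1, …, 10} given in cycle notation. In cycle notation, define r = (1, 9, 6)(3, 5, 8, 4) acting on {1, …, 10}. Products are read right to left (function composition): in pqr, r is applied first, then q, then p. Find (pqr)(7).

7

Apply the permutations in order: r(7) = 7, then q(7) = 5, then p(5) = 7. So (pqr)(7) = 7.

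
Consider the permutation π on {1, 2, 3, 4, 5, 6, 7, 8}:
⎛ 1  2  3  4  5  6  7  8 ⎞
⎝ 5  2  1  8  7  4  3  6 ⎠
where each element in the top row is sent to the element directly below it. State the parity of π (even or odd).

odd

In disjoint-cycle form the cycle lengths are 4, 3, 1.
A cycle of length ℓ contributes ℓ−1 transpositions, so π is a product of 3 + 2 = 5 transpositions — odd.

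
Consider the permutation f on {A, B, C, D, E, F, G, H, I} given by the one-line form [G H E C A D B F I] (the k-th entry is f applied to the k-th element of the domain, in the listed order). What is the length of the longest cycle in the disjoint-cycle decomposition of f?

Decomposing into disjoint cycles gives (A, G, B, H, F, D, C, E); the longest has length 8.

8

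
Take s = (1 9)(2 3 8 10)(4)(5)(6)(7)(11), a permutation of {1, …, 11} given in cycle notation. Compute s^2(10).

3

10 lies in the 4-cycle (2 3 8 10).
Stepping 2 places around the cycle: 10 → 2 → 3.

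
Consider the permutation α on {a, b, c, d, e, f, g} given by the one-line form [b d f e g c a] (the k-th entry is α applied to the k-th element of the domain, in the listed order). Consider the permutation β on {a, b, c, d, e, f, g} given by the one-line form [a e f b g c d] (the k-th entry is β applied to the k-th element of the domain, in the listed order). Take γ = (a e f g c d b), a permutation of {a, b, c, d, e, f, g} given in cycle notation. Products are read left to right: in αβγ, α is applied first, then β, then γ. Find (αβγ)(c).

d

Apply the permutations in order: α(c) = f, then β(f) = c, then γ(c) = d. So (αβγ)(c) = d.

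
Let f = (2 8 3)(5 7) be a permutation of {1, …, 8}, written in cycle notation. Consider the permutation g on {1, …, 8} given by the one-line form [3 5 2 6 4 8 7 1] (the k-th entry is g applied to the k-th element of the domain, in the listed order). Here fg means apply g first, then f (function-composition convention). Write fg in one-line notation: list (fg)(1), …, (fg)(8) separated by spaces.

2 7 8 6 4 3 5 1

Chase each element through g then f: 1 → 3 → 2; 2 → 5 → 7; 3 → 2 → 8; 4 → 6 → 6; 5 → 4 → 4; 6 → 8 → 3; 7 → 7 → 5; 8 → 1 → 1.
So fg in one-line form is 2 7 8 6 4 3 5 1.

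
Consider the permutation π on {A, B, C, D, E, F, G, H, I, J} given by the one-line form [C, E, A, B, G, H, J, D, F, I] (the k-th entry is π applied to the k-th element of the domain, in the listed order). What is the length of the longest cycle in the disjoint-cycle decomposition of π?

8

Decomposing into disjoint cycles gives (A, C)(B, E, G, J, I, F, H, D); the longest has length 8.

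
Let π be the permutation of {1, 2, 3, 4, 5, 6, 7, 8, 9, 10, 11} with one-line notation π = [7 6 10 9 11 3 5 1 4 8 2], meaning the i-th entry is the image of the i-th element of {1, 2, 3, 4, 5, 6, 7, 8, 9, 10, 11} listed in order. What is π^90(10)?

Tracing 10 → 8 → … returns to 10 after 9 steps, so 10 lies in a 9-cycle (1, 7, 5, 11, 2, 6, 3, 10, 8).
Powers repeat with period 9 on this cycle, and 90 mod 9 = 0, so π^90(10) = π^0(10).
So π^90(10) = 10.

10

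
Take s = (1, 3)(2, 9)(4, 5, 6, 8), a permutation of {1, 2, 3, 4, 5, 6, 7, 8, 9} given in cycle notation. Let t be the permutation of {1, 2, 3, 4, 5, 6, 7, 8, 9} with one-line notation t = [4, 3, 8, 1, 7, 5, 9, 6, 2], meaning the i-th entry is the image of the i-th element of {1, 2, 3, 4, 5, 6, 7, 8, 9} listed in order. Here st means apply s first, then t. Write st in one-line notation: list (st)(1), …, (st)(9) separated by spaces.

Chase each element through s then t: 1 → 3 → 8; 2 → 9 → 2; 3 → 1 → 4; 4 → 5 → 7; 5 → 6 → 5; 6 → 8 → 6; 7 → 7 → 9; 8 → 4 → 1; 9 → 2 → 3.
So st in one-line form is 8 2 4 7 5 6 9 1 3.

8 2 4 7 5 6 9 1 3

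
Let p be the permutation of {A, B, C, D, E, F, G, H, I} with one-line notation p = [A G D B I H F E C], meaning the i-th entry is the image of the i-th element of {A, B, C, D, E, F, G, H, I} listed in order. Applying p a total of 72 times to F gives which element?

F

Tracing F → H → … returns to F after 8 steps, so F lies in an 8-cycle (B G F H E I C D).
Since the cycle has length 8, p^72 acts on it the same as p^0 (72 mod 8 = 0).
So p^72(F) = F.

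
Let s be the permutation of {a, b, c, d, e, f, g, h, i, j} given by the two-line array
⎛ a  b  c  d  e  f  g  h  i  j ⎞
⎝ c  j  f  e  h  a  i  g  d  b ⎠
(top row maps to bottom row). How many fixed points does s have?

No element satisfies s(x) = x, so there are 0 fixed points.

0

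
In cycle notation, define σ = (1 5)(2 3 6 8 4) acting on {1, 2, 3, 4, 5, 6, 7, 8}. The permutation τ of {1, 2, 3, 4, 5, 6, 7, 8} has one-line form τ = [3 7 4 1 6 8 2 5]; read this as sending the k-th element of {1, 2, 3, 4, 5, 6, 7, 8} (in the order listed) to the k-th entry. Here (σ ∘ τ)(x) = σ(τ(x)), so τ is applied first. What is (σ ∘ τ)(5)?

(σ ∘ τ)(5) = σ(τ(5)). τ(5) = 6, then σ(6) = 8. So (σ ∘ τ)(5) = 8.

8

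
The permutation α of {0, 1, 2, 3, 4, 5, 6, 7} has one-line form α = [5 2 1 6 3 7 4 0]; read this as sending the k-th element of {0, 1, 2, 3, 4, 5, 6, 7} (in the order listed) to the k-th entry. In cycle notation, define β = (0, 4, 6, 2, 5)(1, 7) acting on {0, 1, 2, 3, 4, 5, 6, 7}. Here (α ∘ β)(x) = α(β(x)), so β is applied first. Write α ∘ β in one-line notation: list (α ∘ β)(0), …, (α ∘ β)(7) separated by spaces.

3 0 7 6 4 5 1 2

For each element, apply β then α: 0 → 4 → 3; 1 → 7 → 0; 2 → 5 → 7; 3 → 3 → 6; 4 → 6 → 4; 5 → 0 → 5; 6 → 2 → 1; 7 → 1 → 2.
So α ∘ β in one-line form is 3 0 7 6 4 5 1 2.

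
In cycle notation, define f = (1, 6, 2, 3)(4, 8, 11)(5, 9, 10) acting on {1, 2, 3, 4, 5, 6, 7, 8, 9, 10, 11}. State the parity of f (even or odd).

The cycle lengths are 4, 3, 3, 1.
A cycle is odd iff its length is even; f has 1 even-length cycle, so sgn(f) = (−1)^1 and f is odd.

odd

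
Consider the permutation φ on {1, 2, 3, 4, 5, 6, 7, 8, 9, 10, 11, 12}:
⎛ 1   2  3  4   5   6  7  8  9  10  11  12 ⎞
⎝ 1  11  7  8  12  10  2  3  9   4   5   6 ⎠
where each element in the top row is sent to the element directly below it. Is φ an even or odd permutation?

odd

In disjoint-cycle form the cycle lengths are 10, 1, 1.
A cycle is odd iff its length is even; φ has 1 even-length cycle, so sgn(φ) = (−1)^1 and φ is odd.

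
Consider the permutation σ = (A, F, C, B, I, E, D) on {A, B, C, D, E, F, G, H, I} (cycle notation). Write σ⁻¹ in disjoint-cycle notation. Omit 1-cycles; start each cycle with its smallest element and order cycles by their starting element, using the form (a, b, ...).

(A, D, E, I, B, C, F)

If σ sends a → b within a cycle, σ⁻¹ sends b → a; equivalently, reverse each cycle.
After reversing and putting each cycle's least element first, σ⁻¹ = (A, D, E, I, B, C, F).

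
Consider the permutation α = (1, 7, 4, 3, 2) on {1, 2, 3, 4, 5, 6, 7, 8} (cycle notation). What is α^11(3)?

2

3 lies in the 5-cycle (1, 7, 4, 3, 2).
Powers repeat with period 5 on this cycle, and 11 mod 5 = 1, so α^11(3) = α^1(3).
Stepping 1 place around the cycle: 3 → 2.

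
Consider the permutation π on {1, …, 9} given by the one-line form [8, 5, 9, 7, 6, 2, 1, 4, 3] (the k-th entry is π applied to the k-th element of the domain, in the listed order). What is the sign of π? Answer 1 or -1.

1

In disjoint-cycle form the cycle lengths are 4, 3, 2.
A cycle of length ℓ contributes ℓ−1 transpositions, so π is a product of 3 + 2 + 1 = 6 transpositions — even.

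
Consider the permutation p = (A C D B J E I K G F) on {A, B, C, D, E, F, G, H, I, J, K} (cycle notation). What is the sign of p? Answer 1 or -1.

-1

The cycle lengths are 10, 1.
A cycle is odd iff its length is even; p has 1 even-length cycle, so sgn(p) = (−1)^1 and p is odd.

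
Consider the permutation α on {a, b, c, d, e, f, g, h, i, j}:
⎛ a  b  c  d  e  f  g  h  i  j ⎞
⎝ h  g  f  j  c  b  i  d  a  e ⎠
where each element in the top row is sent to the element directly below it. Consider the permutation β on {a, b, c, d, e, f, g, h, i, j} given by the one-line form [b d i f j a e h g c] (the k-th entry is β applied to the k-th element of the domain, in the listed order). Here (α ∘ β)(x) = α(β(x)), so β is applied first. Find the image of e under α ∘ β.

(α ∘ β)(e) = α(β(e)). β(e) = j, then α(j) = e. So (α ∘ β)(e) = e.

e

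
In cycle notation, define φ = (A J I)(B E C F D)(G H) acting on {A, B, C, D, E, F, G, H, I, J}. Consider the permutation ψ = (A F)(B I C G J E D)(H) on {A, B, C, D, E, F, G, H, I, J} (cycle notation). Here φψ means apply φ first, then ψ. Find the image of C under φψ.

A

First apply φ: φ(C) = F, then ψ(F) = A. Thus (φψ)(C) = A.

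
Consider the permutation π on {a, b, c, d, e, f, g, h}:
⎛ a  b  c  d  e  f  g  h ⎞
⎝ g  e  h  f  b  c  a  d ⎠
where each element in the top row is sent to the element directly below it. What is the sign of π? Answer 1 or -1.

-1

In disjoint-cycle form the cycle lengths are 4, 2, 2.
A cycle of length ℓ contributes ℓ−1 transpositions, so π is a product of 3 + 1 + 1 = 5 transpositions — odd.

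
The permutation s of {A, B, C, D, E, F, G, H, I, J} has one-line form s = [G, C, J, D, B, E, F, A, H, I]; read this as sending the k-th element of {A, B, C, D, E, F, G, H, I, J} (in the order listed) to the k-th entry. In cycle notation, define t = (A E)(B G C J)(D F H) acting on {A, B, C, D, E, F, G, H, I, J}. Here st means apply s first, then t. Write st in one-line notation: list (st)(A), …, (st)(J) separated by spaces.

(st)(x) = t(s(x)). Computing each image: t(s(A)) = t(G) = C, t(s(B)) = t(C) = J, t(s(C)) = t(J) = B, t(s(D)) = t(D) = F, t(s(E)) = t(B) = G, t(s(F)) = t(E) = A, t(s(G)) = t(F) = H, t(s(H)) = t(A) = E, t(s(I)) = t(H) = D, t(s(J)) = t(I) = I.
Hence st = [C J B F G A H E D I].

C J B F G A H E D I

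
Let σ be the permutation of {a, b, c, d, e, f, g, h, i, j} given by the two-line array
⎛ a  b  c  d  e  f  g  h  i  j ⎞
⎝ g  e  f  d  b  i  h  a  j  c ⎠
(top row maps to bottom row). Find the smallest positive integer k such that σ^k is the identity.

Writing σ as disjoint cycles, the cycle lengths are 4, 3, 2, 1.
The order of σ is the least common multiple of its cycle lengths: lcm(4, 3, 2) = 12.

12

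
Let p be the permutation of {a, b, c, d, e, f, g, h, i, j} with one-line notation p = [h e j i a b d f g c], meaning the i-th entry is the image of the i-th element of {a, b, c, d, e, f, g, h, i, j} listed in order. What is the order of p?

Decomposing into disjoint cycles gives cycle lengths 5, 3, 2.
The order of p is the least common multiple of its cycle lengths: lcm(5, 3, 2) = 30.

30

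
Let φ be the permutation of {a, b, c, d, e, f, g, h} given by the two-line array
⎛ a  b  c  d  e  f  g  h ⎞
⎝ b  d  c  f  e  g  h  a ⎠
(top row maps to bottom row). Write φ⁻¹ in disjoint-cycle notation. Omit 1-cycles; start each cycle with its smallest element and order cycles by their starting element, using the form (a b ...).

(a h g f d b)

First write φ in disjoint cycles: (a b d f g h).
Reversing each cycle (and rotating so the smallest element leads) gives φ⁻¹ = (a h g f d b).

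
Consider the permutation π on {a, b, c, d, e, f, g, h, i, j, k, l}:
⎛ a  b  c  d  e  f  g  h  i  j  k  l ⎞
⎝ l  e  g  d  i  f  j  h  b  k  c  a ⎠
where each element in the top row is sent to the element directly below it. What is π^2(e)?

Tracing e → i → … returns to e after 3 steps, so e lies in a 3-cycle (b, e, i).
Advancing 2 steps from e: e → i → b.

b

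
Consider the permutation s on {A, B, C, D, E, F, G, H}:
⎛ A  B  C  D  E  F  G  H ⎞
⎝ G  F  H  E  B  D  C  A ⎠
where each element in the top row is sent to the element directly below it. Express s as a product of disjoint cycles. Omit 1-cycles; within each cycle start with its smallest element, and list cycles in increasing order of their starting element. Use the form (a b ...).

(A G C H)(B F D E)

Start at A and follow images: A → G → C → H → A, giving the cycle (A G C H).
Repeating from the next unused element and collecting all non-trivial cycles gives (A G C H)(B F D E).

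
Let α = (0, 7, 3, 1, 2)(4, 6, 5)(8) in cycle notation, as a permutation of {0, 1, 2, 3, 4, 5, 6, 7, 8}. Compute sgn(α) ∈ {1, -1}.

1

The cycle lengths are 5, 3, 1.
A cycle is odd iff its length is even; α has 0 even-length cycles, so sgn(α) = (−1)^0 and α is even.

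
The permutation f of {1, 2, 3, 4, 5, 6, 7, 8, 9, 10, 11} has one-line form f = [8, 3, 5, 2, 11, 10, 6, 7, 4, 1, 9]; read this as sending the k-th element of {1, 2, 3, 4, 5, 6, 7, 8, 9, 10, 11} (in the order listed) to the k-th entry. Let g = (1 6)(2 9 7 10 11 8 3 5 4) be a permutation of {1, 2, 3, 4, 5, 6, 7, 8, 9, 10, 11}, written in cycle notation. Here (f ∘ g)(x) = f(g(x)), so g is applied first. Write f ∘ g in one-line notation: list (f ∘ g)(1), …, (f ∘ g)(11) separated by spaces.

(f ∘ g)(x) = f(g(x)). Computing each image: f(g(1)) = f(6) = 10, f(g(2)) = f(9) = 4, f(g(3)) = f(5) = 11, f(g(4)) = f(2) = 3, f(g(5)) = f(4) = 2, f(g(6)) = f(1) = 8, f(g(7)) = f(10) = 1, f(g(8)) = f(3) = 5, f(g(9)) = f(7) = 6, f(g(10)) = f(11) = 9, f(g(11)) = f(8) = 7.
Hence f ∘ g = [10 4 11 3 2 8 1 5 6 9 7].

10 4 11 3 2 8 1 5 6 9 7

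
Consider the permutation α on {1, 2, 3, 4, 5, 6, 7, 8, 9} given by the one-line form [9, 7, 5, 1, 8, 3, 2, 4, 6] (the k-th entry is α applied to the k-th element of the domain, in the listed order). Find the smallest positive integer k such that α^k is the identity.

The disjoint-cycle form of α has cycle lengths 7, 2.
The order is lcm(7, 2) = 14.

14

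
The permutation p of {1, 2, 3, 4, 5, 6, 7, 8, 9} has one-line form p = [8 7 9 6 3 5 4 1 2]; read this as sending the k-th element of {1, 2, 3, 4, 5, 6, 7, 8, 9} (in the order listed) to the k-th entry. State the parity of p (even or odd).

odd

In disjoint-cycle form the cycle lengths are 7, 2.
A cycle is odd iff its length is even; p has 1 even-length cycle, so sgn(p) = (−1)^1 and p is odd.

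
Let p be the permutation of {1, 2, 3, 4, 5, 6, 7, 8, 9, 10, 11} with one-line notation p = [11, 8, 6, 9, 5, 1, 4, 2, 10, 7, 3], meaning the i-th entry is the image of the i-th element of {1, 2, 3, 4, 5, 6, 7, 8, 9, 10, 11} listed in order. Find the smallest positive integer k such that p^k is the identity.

4

Writing p as disjoint cycles, the cycle lengths are 4, 4, 2, 1.
The order is lcm(4, 4, 2) = 4.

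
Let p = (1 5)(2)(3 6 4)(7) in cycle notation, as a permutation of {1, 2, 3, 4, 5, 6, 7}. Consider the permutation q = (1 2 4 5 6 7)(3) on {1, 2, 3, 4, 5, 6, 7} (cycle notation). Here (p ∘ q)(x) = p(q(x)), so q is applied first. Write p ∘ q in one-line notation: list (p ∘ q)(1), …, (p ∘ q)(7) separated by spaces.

2 3 6 1 4 7 5

Chase each element through q then p: 1 → 2 → 2; 2 → 4 → 3; 3 → 3 → 6; 4 → 5 → 1; 5 → 6 → 4; 6 → 7 → 7; 7 → 1 → 5.
Collecting the images, p ∘ q = [2 3 6 1 4 7 5].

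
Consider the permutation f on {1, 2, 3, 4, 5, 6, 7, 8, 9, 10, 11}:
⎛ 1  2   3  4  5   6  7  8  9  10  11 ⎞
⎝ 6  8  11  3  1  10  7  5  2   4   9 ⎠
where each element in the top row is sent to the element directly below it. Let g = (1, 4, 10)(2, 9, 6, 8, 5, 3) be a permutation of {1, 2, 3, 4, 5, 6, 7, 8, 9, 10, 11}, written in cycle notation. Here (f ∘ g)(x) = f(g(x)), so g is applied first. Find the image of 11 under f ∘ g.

g(11) = 11, then f(11) = 9; composing gives (f ∘ g)(11) = 9.

9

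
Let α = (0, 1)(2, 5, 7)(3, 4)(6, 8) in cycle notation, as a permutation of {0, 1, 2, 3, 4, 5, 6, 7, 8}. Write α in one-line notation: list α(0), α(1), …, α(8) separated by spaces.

Each element maps to the next entry in its cycle (wrapping to the front): 0→1, 1→0, 2→5, 3→4, 4→3, 5→7, 6→8, 7→2, 8→6.
Listing these in domain order gives 1 0 5 4 3 7 8 2 6.

1 0 5 4 3 7 8 2 6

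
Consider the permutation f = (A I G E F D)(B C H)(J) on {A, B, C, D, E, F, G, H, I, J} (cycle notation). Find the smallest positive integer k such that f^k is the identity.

6

The cycle type of f is (6, 3, 1).
Since disjoint cycles commute, ord(f) = lcm(6, 3) = 6.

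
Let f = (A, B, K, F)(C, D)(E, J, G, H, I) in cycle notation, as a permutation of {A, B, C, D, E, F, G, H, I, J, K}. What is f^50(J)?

J lies in the 5-cycle (E, J, G, H, I).
Powers repeat with period 5 on this cycle, and 50 mod 5 = 0, so f^50(J) = f^0(J).
So f^50(J) = J.

J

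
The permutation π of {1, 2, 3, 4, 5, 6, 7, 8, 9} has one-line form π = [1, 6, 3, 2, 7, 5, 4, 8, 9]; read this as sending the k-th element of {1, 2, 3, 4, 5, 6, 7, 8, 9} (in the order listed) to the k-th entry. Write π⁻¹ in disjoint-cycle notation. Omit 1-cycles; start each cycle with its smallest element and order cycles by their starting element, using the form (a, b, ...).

First write π in disjoint cycles: (2, 6, 5, 7, 4).
Reversing each cycle (and rotating so the smallest element leads) gives π⁻¹ = (2, 4, 7, 5, 6).

(2, 4, 7, 5, 6)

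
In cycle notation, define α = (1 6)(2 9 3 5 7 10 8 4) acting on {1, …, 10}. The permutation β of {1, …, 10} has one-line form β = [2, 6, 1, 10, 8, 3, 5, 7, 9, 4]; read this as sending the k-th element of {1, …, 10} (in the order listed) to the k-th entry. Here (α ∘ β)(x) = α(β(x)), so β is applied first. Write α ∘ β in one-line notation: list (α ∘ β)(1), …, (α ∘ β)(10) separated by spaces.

9 1 6 8 4 5 7 10 3 2

Chase each element through β then α: 1 → 2 → 9; 2 → 6 → 1; 3 → 1 → 6; 4 → 10 → 8; 5 → 8 → 4; 6 → 3 → 5; 7 → 5 → 7; 8 → 7 → 10; 9 → 9 → 3; 10 → 4 → 2.
Collecting the images, α ∘ β = [9 1 6 8 4 5 7 10 3 2].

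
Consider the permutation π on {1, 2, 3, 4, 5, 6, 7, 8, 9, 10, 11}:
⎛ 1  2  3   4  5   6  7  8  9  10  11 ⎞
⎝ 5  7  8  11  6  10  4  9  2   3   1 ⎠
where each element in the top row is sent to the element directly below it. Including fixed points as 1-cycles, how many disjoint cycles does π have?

1

The cycle decomposition is (1, 5, 6, 10, 3, 8, 9, 2, 7, 4, 11), which has 1 cycle (counting 1-cycles).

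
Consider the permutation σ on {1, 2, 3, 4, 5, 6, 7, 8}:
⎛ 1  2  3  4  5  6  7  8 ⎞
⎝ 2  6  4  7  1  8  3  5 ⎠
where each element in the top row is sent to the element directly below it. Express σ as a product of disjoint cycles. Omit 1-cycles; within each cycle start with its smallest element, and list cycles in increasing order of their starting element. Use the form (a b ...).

(1 2 6 8 5)(3 4 7)

Start at 1 and follow images: 1 → 2 → 6 → 8 → 5 → 1, giving the cycle (1 2 6 8 5).
Repeating from the next unused element and collecting all non-trivial cycles gives (1 2 6 8 5)(3 4 7).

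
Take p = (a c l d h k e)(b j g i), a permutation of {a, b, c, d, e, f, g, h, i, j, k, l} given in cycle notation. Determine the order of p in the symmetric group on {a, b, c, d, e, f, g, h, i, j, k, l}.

28

The disjoint cycles have lengths 7, 4, 1.
The order of p is the least common multiple of its cycle lengths: lcm(7, 4) = 28.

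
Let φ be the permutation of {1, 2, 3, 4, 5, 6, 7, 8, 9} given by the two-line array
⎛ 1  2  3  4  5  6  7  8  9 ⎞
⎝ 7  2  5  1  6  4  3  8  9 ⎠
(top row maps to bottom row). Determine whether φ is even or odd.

odd

In disjoint-cycle form the cycle lengths are 6, 1, 1, 1.
A cycle is odd iff its length is even; φ has 1 even-length cycle, so sgn(φ) = (−1)^1 and φ is odd.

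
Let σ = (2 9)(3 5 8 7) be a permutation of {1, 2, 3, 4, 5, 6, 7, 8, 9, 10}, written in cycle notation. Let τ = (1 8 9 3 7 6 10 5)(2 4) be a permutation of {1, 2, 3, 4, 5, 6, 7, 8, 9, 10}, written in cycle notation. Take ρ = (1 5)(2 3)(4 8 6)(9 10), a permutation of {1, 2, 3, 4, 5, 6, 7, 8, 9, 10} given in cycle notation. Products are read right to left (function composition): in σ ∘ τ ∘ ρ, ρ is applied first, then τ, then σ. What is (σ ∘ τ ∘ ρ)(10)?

5

Chase 10: ρ(10) = 9; τ(9) = 3; σ(3) = 5. Hence (σ ∘ τ ∘ ρ)(10) = 5.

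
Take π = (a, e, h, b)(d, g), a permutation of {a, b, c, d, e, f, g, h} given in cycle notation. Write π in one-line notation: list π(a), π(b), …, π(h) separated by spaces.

e a c g h f d b

Each element maps to the next entry in its cycle (wrapping to the front): a→e, b→a, c→c, d→g, e→h, f→f, g→d, h→b.
So the one-line form is e a c g h f d b.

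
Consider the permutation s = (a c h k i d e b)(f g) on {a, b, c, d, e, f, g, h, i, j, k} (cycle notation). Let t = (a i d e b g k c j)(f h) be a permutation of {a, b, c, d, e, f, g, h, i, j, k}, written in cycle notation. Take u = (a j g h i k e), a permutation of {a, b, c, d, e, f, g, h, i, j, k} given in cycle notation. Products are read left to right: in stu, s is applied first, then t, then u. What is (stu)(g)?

i

(stu)(g) = u(t(s(g))). s(g) = f, then t(f) = h, then u(h) = i, so the result is i.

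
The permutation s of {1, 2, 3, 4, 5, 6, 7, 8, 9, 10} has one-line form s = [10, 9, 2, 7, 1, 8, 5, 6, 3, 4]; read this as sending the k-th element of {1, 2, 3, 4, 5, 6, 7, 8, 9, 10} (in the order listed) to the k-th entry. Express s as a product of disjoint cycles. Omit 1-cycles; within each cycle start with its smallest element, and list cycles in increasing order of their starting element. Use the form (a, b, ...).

(1, 10, 4, 7, 5)(2, 9, 3)(6, 8)

Start at 1 and follow images: 1 → 10 → 4 → 7 → 5 → 1, giving the cycle (1, 10, 4, 7, 5).
Continuing from each remaining unvisited element yields (1, 10, 4, 7, 5)(2, 9, 3)(6, 8).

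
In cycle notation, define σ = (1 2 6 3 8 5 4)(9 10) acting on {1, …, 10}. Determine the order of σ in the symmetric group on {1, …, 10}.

14

The disjoint cycles have lengths 7, 2, 1.
Since disjoint cycles commute, ord(σ) = lcm(7, 2) = 14.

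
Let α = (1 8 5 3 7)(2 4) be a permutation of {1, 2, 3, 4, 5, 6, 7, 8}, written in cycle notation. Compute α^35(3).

3

3 lies in the 5-cycle (1 8 5 3 7).
Powers repeat with period 5 on this cycle, and 35 mod 5 = 0, so α^35(3) = α^0(3).
So α^35(3) = 3.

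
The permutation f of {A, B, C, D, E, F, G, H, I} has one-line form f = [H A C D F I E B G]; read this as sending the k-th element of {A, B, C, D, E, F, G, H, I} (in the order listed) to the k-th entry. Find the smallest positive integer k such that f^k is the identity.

The disjoint-cycle form of f has cycle lengths 4, 3, 1, 1.
The order is lcm(4, 3) = 12.

12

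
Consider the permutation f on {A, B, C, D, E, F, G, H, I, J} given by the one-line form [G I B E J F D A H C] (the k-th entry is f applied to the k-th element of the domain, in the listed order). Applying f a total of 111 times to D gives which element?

Tracing D → E → … returns to D after 9 steps, so D lies in a 9-cycle (A, G, D, E, J, C, B, I, H).
Since the cycle has length 9, f^111 acts on it the same as f^3 (111 mod 9 = 3).
Stepping 3 places around the cycle: D → E → J → C.

C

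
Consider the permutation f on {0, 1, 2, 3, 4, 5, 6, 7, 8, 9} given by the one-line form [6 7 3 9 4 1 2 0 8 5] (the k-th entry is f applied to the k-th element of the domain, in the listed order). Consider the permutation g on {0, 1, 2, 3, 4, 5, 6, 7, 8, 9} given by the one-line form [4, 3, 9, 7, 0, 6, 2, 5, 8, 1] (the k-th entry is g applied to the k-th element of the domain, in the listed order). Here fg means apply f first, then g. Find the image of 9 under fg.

6

(fg)(9) = g(f(9)). f(9) = 5, then g(5) = 6. So (fg)(9) = 6.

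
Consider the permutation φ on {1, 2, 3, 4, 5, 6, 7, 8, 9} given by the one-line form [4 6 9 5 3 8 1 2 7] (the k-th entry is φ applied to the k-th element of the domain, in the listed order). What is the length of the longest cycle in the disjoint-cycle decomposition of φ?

6

Decomposing into disjoint cycles gives (1 4 5 3 9 7)(2 6 8); the longest has length 6.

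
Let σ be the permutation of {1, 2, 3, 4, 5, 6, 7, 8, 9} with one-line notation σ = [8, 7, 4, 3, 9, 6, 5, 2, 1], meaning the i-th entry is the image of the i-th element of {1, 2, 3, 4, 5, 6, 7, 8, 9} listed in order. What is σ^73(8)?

2

Tracing 8 → 2 → … returns to 8 after 6 steps, so 8 lies in a 6-cycle (1 8 2 7 5 9).
Since the cycle has length 6, σ^73 acts on it the same as σ^1 (73 mod 6 = 1).
Stepping 1 place around the cycle: 8 → 2.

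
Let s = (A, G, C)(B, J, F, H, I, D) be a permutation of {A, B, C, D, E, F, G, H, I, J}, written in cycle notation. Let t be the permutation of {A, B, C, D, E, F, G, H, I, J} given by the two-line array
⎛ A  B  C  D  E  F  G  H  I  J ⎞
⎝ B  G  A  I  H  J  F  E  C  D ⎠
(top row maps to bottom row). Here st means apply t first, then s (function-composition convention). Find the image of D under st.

D

t(D) = I, then s(I) = D; composing gives (st)(D) = D.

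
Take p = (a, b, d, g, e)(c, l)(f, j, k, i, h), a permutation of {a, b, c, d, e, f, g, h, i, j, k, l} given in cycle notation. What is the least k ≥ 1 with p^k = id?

10

The cycle type of p is (5, 5, 2).
Since disjoint cycles commute, ord(p) = lcm(5, 5, 2) = 10.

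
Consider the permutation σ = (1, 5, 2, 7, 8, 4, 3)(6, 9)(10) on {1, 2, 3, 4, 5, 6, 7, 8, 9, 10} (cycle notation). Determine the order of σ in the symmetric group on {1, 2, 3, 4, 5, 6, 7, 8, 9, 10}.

The disjoint cycles have lengths 7, 2, 1.
Since disjoint cycles commute, ord(σ) = lcm(7, 2) = 14.

14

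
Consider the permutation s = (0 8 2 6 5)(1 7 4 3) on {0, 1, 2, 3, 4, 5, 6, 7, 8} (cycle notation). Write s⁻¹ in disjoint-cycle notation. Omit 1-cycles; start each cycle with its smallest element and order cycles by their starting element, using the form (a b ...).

(0 5 6 2 8)(1 3 4 7)

The inverse reverses each cycle.
After reversing and putting each cycle's least element first, s⁻¹ = (0 5 6 2 8)(1 3 4 7).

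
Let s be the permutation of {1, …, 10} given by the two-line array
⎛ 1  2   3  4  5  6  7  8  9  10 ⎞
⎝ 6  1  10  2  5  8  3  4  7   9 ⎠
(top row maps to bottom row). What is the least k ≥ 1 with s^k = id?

The disjoint-cycle form of s has cycle lengths 5, 4, 1.
The order is lcm(5, 4) = 20.

20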